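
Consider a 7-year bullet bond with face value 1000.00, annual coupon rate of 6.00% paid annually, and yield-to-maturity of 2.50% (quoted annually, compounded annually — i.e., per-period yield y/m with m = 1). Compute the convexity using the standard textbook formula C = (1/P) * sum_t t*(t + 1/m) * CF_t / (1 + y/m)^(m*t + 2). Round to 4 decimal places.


Coupon per period c = face * coupon_rate / m = 60.000000
Periods per year m = 1; per-period yield y/m = 0.025000
Number of cashflows N = 7
Cashflows (t years, CF_t, discount factor 1/(1+y/m)^(m*t), PV):
  t = 1.0000: CF_t = 60.000000, DF = 0.975610, PV = 58.536585
  t = 2.0000: CF_t = 60.000000, DF = 0.951814, PV = 57.108864
  t = 3.0000: CF_t = 60.000000, DF = 0.928599, PV = 55.715965
  t = 4.0000: CF_t = 60.000000, DF = 0.905951, PV = 54.357039
  t = 5.0000: CF_t = 60.000000, DF = 0.883854, PV = 53.031257
  t = 6.0000: CF_t = 60.000000, DF = 0.862297, PV = 51.737812
  t = 7.0000: CF_t = 1060.000000, DF = 0.841265, PV = 891.741149
Price P = sum_t PV_t = 1222.228671
Convexity numerator sum_t t*(t + 1/m) * CF_t / (1+y/m)^(m*t + 2):
  t = 1.0000: term = 111.431929
  t = 2.0000: term = 326.142232
  t = 3.0000: term = 636.375087
  t = 4.0000: term = 1034.756239
  t = 5.0000: term = 1514.277423
  t = 6.0000: term = 2068.281358
  t = 7.0000: term = 47531.235555
Convexity = (1/P) * sum = 53222.499824 / 1222.228671 = 43.545452

Answer: Convexity = 43.5455


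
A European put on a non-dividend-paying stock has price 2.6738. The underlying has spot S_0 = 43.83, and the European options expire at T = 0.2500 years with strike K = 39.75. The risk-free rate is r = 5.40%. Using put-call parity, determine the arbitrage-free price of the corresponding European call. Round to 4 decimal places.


Put-call parity: C - P = S_0 * exp(-qT) - K * exp(-rT).
S_0 * exp(-qT) = 43.8300 * 1.00000000 = 43.83000000
K * exp(-rT) = 39.7500 * 0.98659072 = 39.21698097
C = P + S*exp(-qT) - K*exp(-rT)
C = 2.6738 + 43.83000000 - 39.21698097 = 7.2868

Answer: Call price = 7.2868


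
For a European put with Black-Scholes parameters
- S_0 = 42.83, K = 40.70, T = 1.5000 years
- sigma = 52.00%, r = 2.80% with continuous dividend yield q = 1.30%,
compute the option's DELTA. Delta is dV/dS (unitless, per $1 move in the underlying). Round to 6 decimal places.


d1 = 0.4338591176; d2 = -0.2030082155
phi(d1) = 0.3631078432; exp(-qT) = 0.9806888952; exp(-rT) = 0.9588697806
N(-d1) = 0.3321953745
Delta = -exp(-qT) * N(-d1) = -0.9806888952 * 0.3321953745 = -0.325780

Answer: Delta = -0.325780


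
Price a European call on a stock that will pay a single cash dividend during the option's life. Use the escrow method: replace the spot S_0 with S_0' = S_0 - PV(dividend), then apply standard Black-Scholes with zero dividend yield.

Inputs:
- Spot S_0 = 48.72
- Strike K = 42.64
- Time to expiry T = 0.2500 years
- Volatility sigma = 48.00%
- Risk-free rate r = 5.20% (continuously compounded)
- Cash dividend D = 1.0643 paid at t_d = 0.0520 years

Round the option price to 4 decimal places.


PV(D) = D * exp(-r * t_d) = 1.0643 * 0.99729965 = 1.06142602
S_0' = S_0 - PV(D) = 48.7200 - 1.06142602 = 47.65857398
d1 = (ln(S_0'/K) + (r + sigma^2/2)*T) / (sigma*sqrt(T)) = 0.63779071
d2 = d1 - sigma*sqrt(T) = 0.39779071
exp(-rT) = 0.98708414
N(d1) = 0.73819504; N(d2) = 0.65460777
C = S_0' * N(d1) - K * exp(-rT) * N(d2) = 47.65857398 * 0.73819504 - 42.6400 * 0.98708414 * 0.65460777 = 7.6294

Answer: Price = 7.6294


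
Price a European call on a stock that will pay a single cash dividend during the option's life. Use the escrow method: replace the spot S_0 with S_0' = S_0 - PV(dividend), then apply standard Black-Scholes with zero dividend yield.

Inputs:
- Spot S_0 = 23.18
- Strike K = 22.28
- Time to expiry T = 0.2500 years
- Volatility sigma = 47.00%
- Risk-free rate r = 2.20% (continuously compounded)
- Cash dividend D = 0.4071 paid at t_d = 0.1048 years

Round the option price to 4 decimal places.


Answer: Price = 2.4236

Derivation:
PV(D) = D * exp(-r * t_d) = 0.4071 * 0.99769706 = 0.40616247
S_0' = S_0 - PV(D) = 23.1800 - 0.40616247 = 22.77383753
d1 = (ln(S_0'/K) + (r + sigma^2/2)*T) / (sigma*sqrt(T)) = 0.23419355
d2 = d1 - sigma*sqrt(T) = -0.00080645
exp(-rT) = 0.99451510
N(d1) = 0.59258264; N(d2) = 0.49967827
C = S_0' * N(d1) - K * exp(-rT) * N(d2) = 22.77383753 * 0.59258264 - 22.2800 * 0.99451510 * 0.49967827 = 2.4236


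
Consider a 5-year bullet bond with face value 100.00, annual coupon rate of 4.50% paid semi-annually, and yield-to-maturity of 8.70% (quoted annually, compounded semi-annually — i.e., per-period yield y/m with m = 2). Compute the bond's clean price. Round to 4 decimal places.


Answer: Price = 83.2601

Derivation:
Coupon per period c = face * coupon_rate / m = 2.250000
Periods per year m = 2; per-period yield y/m = 0.043500
Number of cashflows N = 10
Cashflows (t years, CF_t, discount factor 1/(1+y/m)^(m*t), PV):
  t = 0.5000: CF_t = 2.250000, DF = 0.958313, PV = 2.156205
  t = 1.0000: CF_t = 2.250000, DF = 0.918365, PV = 2.066320
  t = 1.5000: CF_t = 2.250000, DF = 0.880081, PV = 1.980182
  t = 2.0000: CF_t = 2.250000, DF = 0.843393, PV = 1.897635
  t = 2.5000: CF_t = 2.250000, DF = 0.808235, PV = 1.818529
  t = 3.0000: CF_t = 2.250000, DF = 0.774543, PV = 1.742721
  t = 3.5000: CF_t = 2.250000, DF = 0.742254, PV = 1.670073
  t = 4.0000: CF_t = 2.250000, DF = 0.711312, PV = 1.600453
  t = 4.5000: CF_t = 2.250000, DF = 0.681660, PV = 1.533735
  t = 5.0000: CF_t = 102.250000, DF = 0.653244, PV = 66.794205
Price P = sum_t PV_t = 83.260058


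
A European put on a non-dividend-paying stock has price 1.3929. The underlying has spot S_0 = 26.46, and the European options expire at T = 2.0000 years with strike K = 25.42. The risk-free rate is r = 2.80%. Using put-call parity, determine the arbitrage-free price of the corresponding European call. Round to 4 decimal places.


Answer: Call price = 3.8173

Derivation:
Put-call parity: C - P = S_0 * exp(-qT) - K * exp(-rT).
S_0 * exp(-qT) = 26.4600 * 1.00000000 = 26.46000000
K * exp(-rT) = 25.4200 * 0.94553914 = 24.03560483
C = P + S*exp(-qT) - K*exp(-rT)
C = 1.3929 + 26.46000000 - 24.03560483 = 3.8173


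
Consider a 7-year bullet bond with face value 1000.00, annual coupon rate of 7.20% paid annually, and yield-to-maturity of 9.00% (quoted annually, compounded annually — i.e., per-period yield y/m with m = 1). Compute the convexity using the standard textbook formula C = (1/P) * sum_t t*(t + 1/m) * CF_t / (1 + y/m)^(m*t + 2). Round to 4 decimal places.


Coupon per period c = face * coupon_rate / m = 72.000000
Periods per year m = 1; per-period yield y/m = 0.090000
Number of cashflows N = 7
Cashflows (t years, CF_t, discount factor 1/(1+y/m)^(m*t), PV):
  t = 1.0000: CF_t = 72.000000, DF = 0.917431, PV = 66.055046
  t = 2.0000: CF_t = 72.000000, DF = 0.841680, PV = 60.600960
  t = 3.0000: CF_t = 72.000000, DF = 0.772183, PV = 55.597211
  t = 4.0000: CF_t = 72.000000, DF = 0.708425, PV = 51.006615
  t = 5.0000: CF_t = 72.000000, DF = 0.649931, PV = 46.795060
  t = 6.0000: CF_t = 72.000000, DF = 0.596267, PV = 42.931248
  t = 7.0000: CF_t = 1072.000000, DF = 0.547034, PV = 586.420710
Price P = sum_t PV_t = 909.406849
Convexity numerator sum_t t*(t + 1/m) * CF_t / (1+y/m)^(m*t + 2):
  t = 1.0000: term = 111.194421
  t = 2.0000: term = 306.039691
  t = 3.0000: term = 561.540718
  t = 4.0000: term = 858.624951
  t = 5.0000: term = 1181.593969
  t = 6.0000: term = 1517.643630
  t = 7.0000: term = 27640.400460
Convexity = (1/P) * sum = 32177.037839 / 909.406849 = 35.382445

Answer: Convexity = 35.3824


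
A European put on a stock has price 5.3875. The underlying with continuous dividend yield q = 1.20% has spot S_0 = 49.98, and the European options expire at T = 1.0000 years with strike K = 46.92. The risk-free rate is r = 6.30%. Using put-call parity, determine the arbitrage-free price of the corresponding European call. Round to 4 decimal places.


Answer: Call price = 10.7161

Derivation:
Put-call parity: C - P = S_0 * exp(-qT) - K * exp(-rT).
S_0 * exp(-qT) = 49.9800 * 0.98807171 = 49.38382421
K * exp(-rT) = 46.9200 * 0.93894347 = 44.05522779
C = P + S*exp(-qT) - K*exp(-rT)
C = 5.3875 + 49.38382421 - 44.05522779 = 10.7161


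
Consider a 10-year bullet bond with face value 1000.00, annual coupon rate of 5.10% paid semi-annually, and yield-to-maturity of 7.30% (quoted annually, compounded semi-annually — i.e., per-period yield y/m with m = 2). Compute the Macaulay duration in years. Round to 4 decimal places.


Answer: Macaulay duration = 7.7421 years

Derivation:
Coupon per period c = face * coupon_rate / m = 25.500000
Periods per year m = 2; per-period yield y/m = 0.036500
Number of cashflows N = 20
Cashflows (t years, CF_t, discount factor 1/(1+y/m)^(m*t), PV):
  t = 0.5000: CF_t = 25.500000, DF = 0.964785, PV = 24.602026
  t = 1.0000: CF_t = 25.500000, DF = 0.930811, PV = 23.735674
  t = 1.5000: CF_t = 25.500000, DF = 0.898033, PV = 22.899830
  t = 2.0000: CF_t = 25.500000, DF = 0.866409, PV = 22.093420
  t = 2.5000: CF_t = 25.500000, DF = 0.835898, PV = 21.315408
  t = 3.0000: CF_t = 25.500000, DF = 0.806462, PV = 20.564793
  t = 3.5000: CF_t = 25.500000, DF = 0.778063, PV = 19.840611
  t = 4.0000: CF_t = 25.500000, DF = 0.750664, PV = 19.141930
  t = 4.5000: CF_t = 25.500000, DF = 0.724230, PV = 18.467854
  t = 5.0000: CF_t = 25.500000, DF = 0.698726, PV = 17.817514
  t = 5.5000: CF_t = 25.500000, DF = 0.674121, PV = 17.190077
  t = 6.0000: CF_t = 25.500000, DF = 0.650382, PV = 16.584734
  t = 6.5000: CF_t = 25.500000, DF = 0.627479, PV = 16.000708
  t = 7.0000: CF_t = 25.500000, DF = 0.605382, PV = 15.437248
  t = 7.5000: CF_t = 25.500000, DF = 0.584064, PV = 14.893631
  t = 8.0000: CF_t = 25.500000, DF = 0.563496, PV = 14.369157
  t = 8.5000: CF_t = 25.500000, DF = 0.543653, PV = 13.863152
  t = 9.0000: CF_t = 25.500000, DF = 0.524508, PV = 13.374965
  t = 9.5000: CF_t = 25.500000, DF = 0.506038, PV = 12.903970
  t = 10.0000: CF_t = 1025.500000, DF = 0.488218, PV = 500.667656
Price P = sum_t PV_t = 845.764357
Macaulay numerator sum_t t * PV_t:
  t * PV_t at t = 0.5000: 12.301013
  t * PV_t at t = 1.0000: 23.735674
  t * PV_t at t = 1.5000: 34.349745
  t * PV_t at t = 2.0000: 44.186841
  t * PV_t at t = 2.5000: 53.288520
  t * PV_t at t = 3.0000: 61.694379
  t * PV_t at t = 3.5000: 69.442137
  t * PV_t at t = 4.0000: 76.567721
  t * PV_t at t = 4.5000: 83.105341
  t * PV_t at t = 5.0000: 89.087572
  t * PV_t at t = 5.5000: 94.545421
  t * PV_t at t = 6.0000: 99.508402
  t * PV_t at t = 6.5000: 104.004601
  t * PV_t at t = 7.0000: 108.060738
  t * PV_t at t = 7.5000: 111.702231
  t * PV_t at t = 8.0000: 114.953253
  t * PV_t at t = 8.5000: 117.836788
  t * PV_t at t = 9.0000: 120.374688
  t * PV_t at t = 9.5000: 122.587719
  t * PV_t at t = 10.0000: 5006.676560
Macaulay duration D = (sum_t t * PV_t) / P = 6548.009344 / 845.764357 = 7.742120


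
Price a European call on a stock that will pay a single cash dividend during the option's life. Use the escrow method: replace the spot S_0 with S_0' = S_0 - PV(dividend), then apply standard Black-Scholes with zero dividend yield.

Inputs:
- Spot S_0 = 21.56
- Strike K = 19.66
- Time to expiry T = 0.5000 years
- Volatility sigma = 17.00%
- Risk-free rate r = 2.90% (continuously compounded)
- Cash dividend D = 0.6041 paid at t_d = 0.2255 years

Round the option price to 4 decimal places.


Answer: Price = 1.9569

Derivation:
PV(D) = D * exp(-r * t_d) = 0.6041 * 0.99348184 = 0.60016238
S_0' = S_0 - PV(D) = 21.5600 - 0.60016238 = 20.95983762
d1 = (ln(S_0'/K) + (r + sigma^2/2)*T) / (sigma*sqrt(T)) = 0.71332098
d2 = d1 - sigma*sqrt(T) = 0.59311283
exp(-rT) = 0.98560462
N(d1) = 0.76217642; N(d2) = 0.72344718
C = S_0' * N(d1) - K * exp(-rT) * N(d2) = 20.95983762 * 0.76217642 - 19.6600 * 0.98560462 * 0.72344718 = 1.9569


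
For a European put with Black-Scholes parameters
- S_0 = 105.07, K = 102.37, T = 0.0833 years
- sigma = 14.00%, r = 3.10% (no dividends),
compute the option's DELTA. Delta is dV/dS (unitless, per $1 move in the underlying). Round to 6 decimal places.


d1 = 0.7283922393; d2 = 0.6879858042
phi(d1) = 0.3059859294; exp(-qT) = 1.0000000000; exp(-rT) = 0.9974210313
N(-d1) = 0.2331867563
Delta = -exp(-qT) * N(-d1) = -1.0000000000 * 0.2331867563 = -0.233187

Answer: Delta = -0.233187


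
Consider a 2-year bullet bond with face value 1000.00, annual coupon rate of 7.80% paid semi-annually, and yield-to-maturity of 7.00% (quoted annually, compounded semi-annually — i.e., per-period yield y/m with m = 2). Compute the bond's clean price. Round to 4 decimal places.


Coupon per period c = face * coupon_rate / m = 39.000000
Periods per year m = 2; per-period yield y/m = 0.035000
Number of cashflows N = 4
Cashflows (t years, CF_t, discount factor 1/(1+y/m)^(m*t), PV):
  t = 0.5000: CF_t = 39.000000, DF = 0.966184, PV = 37.681159
  t = 1.0000: CF_t = 39.000000, DF = 0.933511, PV = 36.406917
  t = 1.5000: CF_t = 39.000000, DF = 0.901943, PV = 35.175766
  t = 2.0000: CF_t = 1039.000000, DF = 0.871442, PV = 905.428475
Price P = sum_t PV_t = 1014.692317

Answer: Price = 1014.6923


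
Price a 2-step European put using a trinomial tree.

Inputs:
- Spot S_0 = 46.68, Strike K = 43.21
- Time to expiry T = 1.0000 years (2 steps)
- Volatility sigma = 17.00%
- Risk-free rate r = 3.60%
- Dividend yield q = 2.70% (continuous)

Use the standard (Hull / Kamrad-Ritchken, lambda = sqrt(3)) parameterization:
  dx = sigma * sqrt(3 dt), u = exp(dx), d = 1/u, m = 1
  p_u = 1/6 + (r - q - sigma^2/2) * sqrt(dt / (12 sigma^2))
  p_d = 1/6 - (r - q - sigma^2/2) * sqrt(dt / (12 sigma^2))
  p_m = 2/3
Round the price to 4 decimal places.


dt = T/N = 0.500000; dx = sigma*sqrt(3*dt) = 0.208207
u = exp(dx) = 1.231468; d = 1/u = 0.812039
p_u = 0.160123, p_m = 0.666667, p_d = 0.173211
Discount per step: exp(-r*dt) = 0.982161
Stock lattice S(k, j) with j the centered position index:
  k=0: S(0,+0) = 46.6800
  k=1: S(1,-1) = 37.9060; S(1,+0) = 46.6800; S(1,+1) = 57.4849
  k=2: S(2,-2) = 30.7812; S(2,-1) = 37.9060; S(2,+0) = 46.6800; S(2,+1) = 57.4849; S(2,+2) = 70.7908
Terminal payoffs V(N, j) = max(K - S_T, 0):
  V(2,-2) = 12.428848; V(2,-1) = 5.304009; V(2,+0) = 0.000000; V(2,+1) = 0.000000; V(2,+2) = 0.000000
Backward induction: V(k, j) = exp(-r*dt) * [p_u * V(k+1, j+1) + p_m * V(k+1, j) + p_d * V(k+1, j-1)]
  V(1,-1) = exp(-r*dt) * [p_u*0.000000 + p_m*5.304009 + p_d*12.428848] = 5.587332
  V(1,+0) = exp(-r*dt) * [p_u*0.000000 + p_m*0.000000 + p_d*5.304009] = 0.902322
  V(1,+1) = exp(-r*dt) * [p_u*0.000000 + p_m*0.000000 + p_d*0.000000] = 0.000000
  V(0,+0) = exp(-r*dt) * [p_u*0.000000 + p_m*0.902322 + p_d*5.587332] = 1.541338

Answer: Price = V(0,0) = 1.5413


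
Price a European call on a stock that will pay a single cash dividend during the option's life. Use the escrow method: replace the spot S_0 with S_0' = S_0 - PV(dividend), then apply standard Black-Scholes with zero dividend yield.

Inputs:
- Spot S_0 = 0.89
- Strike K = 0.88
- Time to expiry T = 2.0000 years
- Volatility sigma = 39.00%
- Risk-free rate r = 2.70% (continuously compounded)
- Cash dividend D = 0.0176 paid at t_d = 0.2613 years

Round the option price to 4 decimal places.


Answer: Price = 0.2054

Derivation:
PV(D) = D * exp(-r * t_d) = 0.0176 * 0.99296973 = 0.01747627
S_0' = S_0 - PV(D) = 0.8900 - 0.01747627 = 0.87252373
d1 = (ln(S_0'/K) + (r + sigma^2/2)*T) / (sigma*sqrt(T)) = 0.35820932
d2 = d1 - sigma*sqrt(T) = -0.19333397
exp(-rT) = 0.94743211
N(d1) = 0.63990666; N(d2) = 0.42334871
C = S_0' * N(d1) - K * exp(-rT) * N(d2) = 0.87252373 * 0.63990666 - 0.8800 * 0.94743211 * 0.42334871 = 0.2054


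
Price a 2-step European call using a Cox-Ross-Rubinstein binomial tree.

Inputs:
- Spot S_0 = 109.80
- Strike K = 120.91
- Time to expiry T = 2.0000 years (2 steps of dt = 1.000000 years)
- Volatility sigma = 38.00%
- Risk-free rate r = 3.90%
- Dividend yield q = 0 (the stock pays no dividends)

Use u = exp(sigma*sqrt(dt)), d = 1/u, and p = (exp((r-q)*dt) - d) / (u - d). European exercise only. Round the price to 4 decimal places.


Answer: Price = V(0,0) = 22.0187

Derivation:
dt = T/N = 1.000000
u = exp(sigma*sqrt(dt)) = 1.462285; d = 1/u = 0.683861
p = (exp((r-q)*dt) - d) / (u - d) = 0.457218
Discount per step: exp(-r*dt) = 0.961751
Stock lattice S(k, i) with i counting down-moves:
  k=0: S(0,0) = 109.8000
  k=1: S(1,0) = 160.5588; S(1,1) = 75.0880
  k=2: S(2,0) = 234.7827; S(2,1) = 109.8000; S(2,2) = 51.3498
Terminal payoffs V(N, i) = max(S_T - K, 0):
  V(2,0) = 113.872729; V(2,1) = 0.000000; V(2,2) = 0.000000
Backward induction: V(k, i) = exp(-r*dt) * [p * V(k+1, i) + (1-p) * V(k+1, i+1)].
  V(1,0) = exp(-r*dt) * [p*113.872729 + (1-p)*0.000000] = 50.073223
  V(1,1) = exp(-r*dt) * [p*0.000000 + (1-p)*0.000000] = 0.000000
  V(0,0) = exp(-r*dt) * [p*50.073223 + (1-p)*0.000000] = 22.018684


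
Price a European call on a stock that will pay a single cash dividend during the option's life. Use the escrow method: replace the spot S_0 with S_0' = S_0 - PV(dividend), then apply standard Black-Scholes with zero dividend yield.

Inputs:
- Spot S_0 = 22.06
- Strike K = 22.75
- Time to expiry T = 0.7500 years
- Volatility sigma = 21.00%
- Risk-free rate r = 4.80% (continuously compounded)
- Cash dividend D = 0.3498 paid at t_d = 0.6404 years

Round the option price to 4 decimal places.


Answer: Price = 1.4720

Derivation:
PV(D) = D * exp(-r * t_d) = 0.3498 * 0.96972845 = 0.33921101
S_0' = S_0 - PV(D) = 22.0600 - 0.33921101 = 21.72078899
d1 = (ln(S_0'/K) + (r + sigma^2/2)*T) / (sigma*sqrt(T)) = 0.03432306
d2 = d1 - sigma*sqrt(T) = -0.14754228
exp(-rT) = 0.96464029
N(d1) = 0.51369023; N(d2) = 0.44135201
C = S_0' * N(d1) - K * exp(-rT) * N(d2) = 21.72078899 * 0.51369023 - 22.7500 * 0.96464029 * 0.44135201 = 1.4720


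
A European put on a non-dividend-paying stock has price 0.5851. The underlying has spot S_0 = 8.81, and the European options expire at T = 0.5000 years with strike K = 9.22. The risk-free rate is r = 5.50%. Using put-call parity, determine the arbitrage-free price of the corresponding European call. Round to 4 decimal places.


Put-call parity: C - P = S_0 * exp(-qT) - K * exp(-rT).
S_0 * exp(-qT) = 8.8100 * 1.00000000 = 8.81000000
K * exp(-rT) = 9.2200 * 0.97287468 = 8.96990457
C = P + S*exp(-qT) - K*exp(-rT)
C = 0.5851 + 8.81000000 - 8.96990457 = 0.4252

Answer: Call price = 0.4252


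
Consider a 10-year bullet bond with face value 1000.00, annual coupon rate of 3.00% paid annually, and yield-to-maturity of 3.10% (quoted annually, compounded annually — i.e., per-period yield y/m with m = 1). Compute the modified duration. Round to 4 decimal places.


Answer: Modified duration = 8.5159

Derivation:
Coupon per period c = face * coupon_rate / m = 30.000000
Periods per year m = 1; per-period yield y/m = 0.031000
Number of cashflows N = 10
Cashflows (t years, CF_t, discount factor 1/(1+y/m)^(m*t), PV):
  t = 1.0000: CF_t = 30.000000, DF = 0.969932, PV = 29.097963
  t = 2.0000: CF_t = 30.000000, DF = 0.940768, PV = 28.223049
  t = 3.0000: CF_t = 30.000000, DF = 0.912481, PV = 27.374441
  t = 4.0000: CF_t = 30.000000, DF = 0.885045, PV = 26.551349
  t = 5.0000: CF_t = 30.000000, DF = 0.858434, PV = 25.753006
  t = 6.0000: CF_t = 30.000000, DF = 0.832622, PV = 24.978667
  t = 7.0000: CF_t = 30.000000, DF = 0.807587, PV = 24.227611
  t = 8.0000: CF_t = 30.000000, DF = 0.783305, PV = 23.499138
  t = 9.0000: CF_t = 30.000000, DF = 0.759752, PV = 22.792568
  t = 10.0000: CF_t = 1030.000000, DF = 0.736908, PV = 759.015373
Price P = sum_t PV_t = 991.513165
First compute Macaulay numerator sum_t t * PV_t:
  t * PV_t at t = 1.0000: 29.097963
  t * PV_t at t = 2.0000: 56.446097
  t * PV_t at t = 3.0000: 82.123323
  t * PV_t at t = 4.0000: 106.205397
  t * PV_t at t = 5.0000: 128.765030
  t * PV_t at t = 6.0000: 149.872004
  t * PV_t at t = 7.0000: 169.593279
  t * PV_t at t = 8.0000: 187.993104
  t * PV_t at t = 9.0000: 205.133116
  t * PV_t at t = 10.0000: 7590.153725
Macaulay duration D = 8705.383038 / 991.513165 = 8.779897
Modified duration = D / (1 + y/m) = 8.779897 / (1 + 0.031000) = 8.515904


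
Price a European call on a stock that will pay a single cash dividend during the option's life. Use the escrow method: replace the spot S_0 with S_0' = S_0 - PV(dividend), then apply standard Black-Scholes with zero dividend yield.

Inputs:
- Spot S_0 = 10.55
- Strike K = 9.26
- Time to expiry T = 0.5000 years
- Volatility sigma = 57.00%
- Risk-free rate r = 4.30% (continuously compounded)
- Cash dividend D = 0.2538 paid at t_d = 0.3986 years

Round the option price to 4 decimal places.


PV(D) = D * exp(-r * t_d) = 0.2538 * 0.98300625 = 0.24948699
S_0' = S_0 - PV(D) = 10.5500 - 0.24948699 = 10.30051301
d1 = (ln(S_0'/K) + (r + sigma^2/2)*T) / (sigma*sqrt(T)) = 0.51907754
d2 = d1 - sigma*sqrt(T) = 0.11602668
exp(-rT) = 0.97872948
N(d1) = 0.69814667; N(d2) = 0.54618430
C = S_0' * N(d1) - K * exp(-rT) * N(d2) = 10.30051301 * 0.69814667 - 9.2600 * 0.97872948 * 0.54618430 = 2.2412

Answer: Price = 2.2412


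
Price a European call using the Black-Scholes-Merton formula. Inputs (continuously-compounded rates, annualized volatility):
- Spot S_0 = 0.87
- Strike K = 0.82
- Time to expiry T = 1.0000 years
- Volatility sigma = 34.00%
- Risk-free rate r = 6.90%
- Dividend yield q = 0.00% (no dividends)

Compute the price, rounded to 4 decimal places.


Answer: Price = 0.1704

Derivation:
d1 = (ln(S/K) + (r - q + 0.5*sigma^2) * T) / (sigma * sqrt(T)) = 0.54702609
d2 = d1 - sigma * sqrt(T) = 0.20702609
exp(-rT) = 0.93332668; exp(-qT) = 1.00000000
C = S_0 * exp(-qT) * N(d1) - K * exp(-rT) * N(d2)
N(d1) = 0.70781960; N(d2) = 0.58200526
C = 0.8700 * 1.00000000 * 0.70781960 - 0.8200 * 0.93332668 * 0.58200526 = 0.1704


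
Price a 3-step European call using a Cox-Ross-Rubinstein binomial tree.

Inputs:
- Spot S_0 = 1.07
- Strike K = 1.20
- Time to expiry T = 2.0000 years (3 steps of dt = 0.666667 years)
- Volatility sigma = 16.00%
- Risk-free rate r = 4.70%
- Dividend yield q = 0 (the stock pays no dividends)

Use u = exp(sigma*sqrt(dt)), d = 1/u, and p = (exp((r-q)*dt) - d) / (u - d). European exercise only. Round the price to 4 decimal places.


Answer: Price = V(0,0) = 0.0788

Derivation:
dt = T/N = 0.666667
u = exp(sigma*sqrt(dt)) = 1.139557; d = 1/u = 0.877534
p = (exp((r-q)*dt) - d) / (u - d) = 0.588862
Discount per step: exp(-r*dt) = 0.969152
Stock lattice S(k, i) with i counting down-moves:
  k=0: S(0,0) = 1.0700
  k=1: S(1,0) = 1.2193; S(1,1) = 0.9390
  k=2: S(2,0) = 1.3895; S(2,1) = 1.0700; S(2,2) = 0.8240
  k=3: S(3,0) = 1.5834; S(3,1) = 1.2193; S(3,2) = 0.9390; S(3,3) = 0.7231
Terminal payoffs V(N, i) = max(S_T - K, 0):
  V(3,0) = 0.383404; V(3,1) = 0.019326; V(3,2) = 0.000000; V(3,3) = 0.000000
Backward induction: V(k, i) = exp(-r*dt) * [p * V(k+1, i) + (1-p) * V(k+1, i+1)].
  V(2,0) = exp(-r*dt) * [p*0.383404 + (1-p)*0.019326] = 0.226508
  V(2,1) = exp(-r*dt) * [p*0.019326 + (1-p)*0.000000] = 0.011029
  V(2,2) = exp(-r*dt) * [p*0.000000 + (1-p)*0.000000] = 0.000000
  V(1,0) = exp(-r*dt) * [p*0.226508 + (1-p)*0.011029] = 0.133662
  V(1,1) = exp(-r*dt) * [p*0.011029 + (1-p)*0.000000] = 0.006294
  V(0,0) = exp(-r*dt) * [p*0.133662 + (1-p)*0.006294] = 0.078789


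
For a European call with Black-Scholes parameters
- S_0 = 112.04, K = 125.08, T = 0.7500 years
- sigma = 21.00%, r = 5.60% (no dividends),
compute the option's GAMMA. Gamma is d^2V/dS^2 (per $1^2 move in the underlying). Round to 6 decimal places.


d1 = -0.2835069270; d2 = -0.4653722618
phi(d1) = 0.3832274423; exp(-qT) = 1.0000000000; exp(-rT) = 0.9588697806
Gamma = exp(-qT) * phi(d1) / (S * sigma * sqrt(T)) = 1.0000000000 * 0.3832274423 / (112.0400 * 0.2100 * 0.8660254038) = 0.018808

Answer: Gamma = 0.018808


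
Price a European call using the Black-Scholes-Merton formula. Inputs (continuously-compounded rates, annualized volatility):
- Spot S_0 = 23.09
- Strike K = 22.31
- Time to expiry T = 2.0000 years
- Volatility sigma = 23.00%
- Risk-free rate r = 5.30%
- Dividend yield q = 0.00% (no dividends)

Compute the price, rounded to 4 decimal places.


d1 = (ln(S/K) + (r - q + 0.5*sigma^2) * T) / (sigma * sqrt(T)) = 0.59416835
d2 = d1 - sigma * sqrt(T) = 0.26889923
exp(-rT) = 0.89942465; exp(-qT) = 1.00000000
C = S_0 * exp(-qT) * N(d1) - K * exp(-rT) * N(d2)
N(d1) = 0.72380024; N(d2) = 0.60599638
C = 23.0900 * 1.00000000 * 0.72380024 - 22.3100 * 0.89942465 * 0.60599638 = 4.5525

Answer: Price = 4.5525


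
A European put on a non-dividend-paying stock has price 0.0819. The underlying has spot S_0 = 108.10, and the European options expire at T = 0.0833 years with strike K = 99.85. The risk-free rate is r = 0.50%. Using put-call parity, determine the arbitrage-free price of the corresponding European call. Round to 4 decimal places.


Answer: Call price = 8.3735

Derivation:
Put-call parity: C - P = S_0 * exp(-qT) - K * exp(-rT).
S_0 * exp(-qT) = 108.1000 * 1.00000000 = 108.10000000
K * exp(-rT) = 99.8500 * 0.99958359 = 99.80842113
C = P + S*exp(-qT) - K*exp(-rT)
C = 0.0819 + 108.10000000 - 99.80842113 = 8.3735


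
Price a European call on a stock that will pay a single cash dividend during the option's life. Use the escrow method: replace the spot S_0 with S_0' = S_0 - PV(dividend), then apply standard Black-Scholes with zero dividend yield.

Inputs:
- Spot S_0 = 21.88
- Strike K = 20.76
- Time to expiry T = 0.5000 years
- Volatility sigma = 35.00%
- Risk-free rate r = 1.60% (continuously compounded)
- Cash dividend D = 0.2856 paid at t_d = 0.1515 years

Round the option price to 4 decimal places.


Answer: Price = 2.6156

Derivation:
PV(D) = D * exp(-r * t_d) = 0.2856 * 0.99757894 = 0.28490854
S_0' = S_0 - PV(D) = 21.8800 - 0.28490854 = 21.59509146
d1 = (ln(S_0'/K) + (r + sigma^2/2)*T) / (sigma*sqrt(T)) = 0.31542208
d2 = d1 - sigma*sqrt(T) = 0.06793471
exp(-rT) = 0.99203191
N(d1) = 0.62377940; N(d2) = 0.52708120
C = S_0' * N(d1) - K * exp(-rT) * N(d2) = 21.59509146 * 0.62377940 - 20.7600 * 0.99203191 * 0.52708120 = 2.6156


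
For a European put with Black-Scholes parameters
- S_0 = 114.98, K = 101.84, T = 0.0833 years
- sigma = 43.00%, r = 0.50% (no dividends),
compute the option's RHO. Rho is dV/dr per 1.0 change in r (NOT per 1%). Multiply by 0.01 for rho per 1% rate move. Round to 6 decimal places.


d1 = 1.0432483049; d2 = 0.9191428256
phi(d1) = 0.2315123530; exp(-qT) = 1.0000000000; exp(-rT) = 0.9995835867
N(-d2) = 0.1790104358
Rho = -K*T*exp(-rT)*N(-d2) = -101.8400 * 0.0833 * 0.9995835867 * 0.1790104358 = -1.517962

Answer: Rho = -1.517962


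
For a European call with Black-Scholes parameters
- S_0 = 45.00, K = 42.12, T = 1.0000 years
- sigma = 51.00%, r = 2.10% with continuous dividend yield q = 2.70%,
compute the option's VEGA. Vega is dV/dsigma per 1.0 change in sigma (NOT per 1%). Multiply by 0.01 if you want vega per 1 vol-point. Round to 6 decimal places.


d1 = 0.3729211814; d2 = -0.1370788186
phi(d1) = 0.3721442850; exp(-qT) = 0.9733612415; exp(-rT) = 0.9792189646
Vega = S * exp(-qT) * phi(d1) * sqrt(T) = 45.0000 * 0.9733612415 * 0.3721442850 * 1.0000000000 = 16.300387

Answer: Vega = 16.300387


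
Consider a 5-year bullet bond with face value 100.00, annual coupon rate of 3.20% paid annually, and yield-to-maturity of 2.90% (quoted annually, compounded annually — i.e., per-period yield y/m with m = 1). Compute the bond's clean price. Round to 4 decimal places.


Coupon per period c = face * coupon_rate / m = 3.200000
Periods per year m = 1; per-period yield y/m = 0.029000
Number of cashflows N = 5
Cashflows (t years, CF_t, discount factor 1/(1+y/m)^(m*t), PV):
  t = 1.0000: CF_t = 3.200000, DF = 0.971817, PV = 3.109815
  t = 2.0000: CF_t = 3.200000, DF = 0.944429, PV = 3.022172
  t = 3.0000: CF_t = 3.200000, DF = 0.917812, PV = 2.936999
  t = 4.0000: CF_t = 3.200000, DF = 0.891946, PV = 2.854227
  t = 5.0000: CF_t = 103.200000, DF = 0.866808, PV = 89.454630
Price P = sum_t PV_t = 101.377844

Answer: Price = 101.3778


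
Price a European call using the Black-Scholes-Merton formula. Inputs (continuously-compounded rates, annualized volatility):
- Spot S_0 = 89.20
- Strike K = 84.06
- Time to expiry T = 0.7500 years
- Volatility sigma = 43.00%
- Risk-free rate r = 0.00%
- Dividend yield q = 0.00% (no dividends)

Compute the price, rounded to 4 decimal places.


Answer: Price = 15.5262

Derivation:
d1 = (ln(S/K) + (r - q + 0.5*sigma^2) * T) / (sigma * sqrt(T)) = 0.34557155
d2 = d1 - sigma * sqrt(T) = -0.02681937
exp(-rT) = 1.00000000; exp(-qT) = 1.00000000
C = S_0 * exp(-qT) * N(d1) - K * exp(-rT) * N(d2)
N(d1) = 0.63516764; N(d2) = 0.48930190
C = 89.2000 * 1.00000000 * 0.63516764 - 84.0600 * 1.00000000 * 0.48930190 = 15.5262


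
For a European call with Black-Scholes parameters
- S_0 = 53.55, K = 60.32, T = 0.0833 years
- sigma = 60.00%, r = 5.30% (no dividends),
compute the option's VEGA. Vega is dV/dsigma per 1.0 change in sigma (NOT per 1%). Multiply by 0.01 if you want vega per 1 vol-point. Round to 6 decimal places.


Answer: Vega = 5.225195

Derivation:
d1 = -0.5753812772; d2 = -0.7485517135
phi(d1) = 0.3380808063; exp(-qT) = 1.0000000000; exp(-rT) = 0.9955948313
Vega = S * exp(-qT) * phi(d1) * sqrt(T) = 53.5500 * 1.0000000000 * 0.3380808063 * 0.2886173938 = 5.225195


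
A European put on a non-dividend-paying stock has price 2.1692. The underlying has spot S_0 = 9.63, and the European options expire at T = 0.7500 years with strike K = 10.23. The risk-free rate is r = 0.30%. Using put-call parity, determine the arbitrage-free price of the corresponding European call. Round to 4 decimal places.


Answer: Call price = 1.5922

Derivation:
Put-call parity: C - P = S_0 * exp(-qT) - K * exp(-rT).
S_0 * exp(-qT) = 9.6300 * 1.00000000 = 9.63000000
K * exp(-rT) = 10.2300 * 0.99775253 = 10.20700838
C = P + S*exp(-qT) - K*exp(-rT)
C = 2.1692 + 9.63000000 - 10.20700838 = 1.5922


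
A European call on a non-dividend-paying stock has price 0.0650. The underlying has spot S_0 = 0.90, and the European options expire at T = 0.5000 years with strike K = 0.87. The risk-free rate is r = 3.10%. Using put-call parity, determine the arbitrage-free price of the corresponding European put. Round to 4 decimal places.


Put-call parity: C - P = S_0 * exp(-qT) - K * exp(-rT).
S_0 * exp(-qT) = 0.9000 * 1.00000000 = 0.90000000
K * exp(-rT) = 0.8700 * 0.98461951 = 0.85661897
P = C - S*exp(-qT) + K*exp(-rT)
P = 0.0650 - 0.90000000 + 0.85661897 = 0.0216

Answer: Put price = 0.0216


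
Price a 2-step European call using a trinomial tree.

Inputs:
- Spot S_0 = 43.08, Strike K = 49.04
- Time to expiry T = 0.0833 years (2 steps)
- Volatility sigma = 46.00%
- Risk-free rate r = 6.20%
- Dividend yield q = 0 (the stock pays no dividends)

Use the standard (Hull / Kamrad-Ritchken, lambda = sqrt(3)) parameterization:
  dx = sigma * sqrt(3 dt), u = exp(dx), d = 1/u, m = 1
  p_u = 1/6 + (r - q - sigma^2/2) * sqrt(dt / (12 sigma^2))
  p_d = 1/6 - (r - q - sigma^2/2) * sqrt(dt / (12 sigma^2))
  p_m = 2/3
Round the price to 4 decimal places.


Answer: Price = V(0,0) = 0.6252

Derivation:
dt = T/N = 0.041650; dx = sigma*sqrt(3*dt) = 0.162602
u = exp(dx) = 1.176568; d = 1/u = 0.849929
p_u = 0.161057, p_m = 0.666667, p_d = 0.172276
Discount per step: exp(-r*dt) = 0.997421
Stock lattice S(k, j) with j the centered position index:
  k=0: S(0,+0) = 43.0800
  k=1: S(1,-1) = 36.6150; S(1,+0) = 43.0800; S(1,+1) = 50.6866
  k=2: S(2,-2) = 31.1201; S(2,-1) = 36.6150; S(2,+0) = 43.0800; S(2,+1) = 50.6866; S(2,+2) = 59.6362
Terminal payoffs V(N, j) = max(S_T - K, 0):
  V(2,-2) = 0.000000; V(2,-1) = 0.000000; V(2,+0) = 0.000000; V(2,+1) = 1.646565; V(2,+2) = 10.596208
Backward induction: V(k, j) = exp(-r*dt) * [p_u * V(k+1, j+1) + p_m * V(k+1, j) + p_d * V(k+1, j-1)]
  V(1,-1) = exp(-r*dt) * [p_u*0.000000 + p_m*0.000000 + p_d*0.000000] = 0.000000
  V(1,+0) = exp(-r*dt) * [p_u*1.646565 + p_m*0.000000 + p_d*0.000000] = 0.264507
  V(1,+1) = exp(-r*dt) * [p_u*10.596208 + p_m*1.646565 + p_d*0.000000] = 2.797072
  V(0,+0) = exp(-r*dt) * [p_u*2.797072 + p_m*0.264507 + p_d*0.000000] = 0.625210


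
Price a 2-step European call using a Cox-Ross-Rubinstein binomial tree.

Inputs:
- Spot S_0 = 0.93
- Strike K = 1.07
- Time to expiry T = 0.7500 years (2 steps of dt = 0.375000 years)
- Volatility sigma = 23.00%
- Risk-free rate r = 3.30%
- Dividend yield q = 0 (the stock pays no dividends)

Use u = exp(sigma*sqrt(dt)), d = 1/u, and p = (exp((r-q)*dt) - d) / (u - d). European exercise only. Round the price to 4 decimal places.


dt = T/N = 0.375000
u = exp(sigma*sqrt(dt)) = 1.151247; d = 1/u = 0.868623
p = (exp((r-q)*dt) - d) / (u - d) = 0.508905
Discount per step: exp(-r*dt) = 0.987701
Stock lattice S(k, i) with i counting down-moves:
  k=0: S(0,0) = 0.9300
  k=1: S(1,0) = 1.0707; S(1,1) = 0.8078
  k=2: S(2,0) = 1.2326; S(2,1) = 0.9300; S(2,2) = 0.7017
Terminal payoffs V(N, i) = max(S_T - K, 0):
  V(2,0) = 0.162594; V(2,1) = 0.000000; V(2,2) = 0.000000
Backward induction: V(k, i) = exp(-r*dt) * [p * V(k+1, i) + (1-p) * V(k+1, i+1)].
  V(1,0) = exp(-r*dt) * [p*0.162594 + (1-p)*0.000000] = 0.081727
  V(1,1) = exp(-r*dt) * [p*0.000000 + (1-p)*0.000000] = 0.000000
  V(0,0) = exp(-r*dt) * [p*0.081727 + (1-p)*0.000000] = 0.041080

Answer: Price = V(0,0) = 0.0411


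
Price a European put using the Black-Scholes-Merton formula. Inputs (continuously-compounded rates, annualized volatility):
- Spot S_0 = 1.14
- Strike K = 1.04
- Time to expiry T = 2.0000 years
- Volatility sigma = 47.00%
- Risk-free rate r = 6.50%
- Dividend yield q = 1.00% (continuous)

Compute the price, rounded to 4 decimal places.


Answer: Price = 0.1739

Derivation:
d1 = (ln(S/K) + (r - q + 0.5*sigma^2) * T) / (sigma * sqrt(T)) = 0.63595612
d2 = d1 - sigma * sqrt(T) = -0.02872426
exp(-rT) = 0.87809543; exp(-qT) = 0.98019867
P = K * exp(-rT) * N(-d2) - S_0 * exp(-qT) * N(-d1)
N(-d1) = 0.26240251; N(-d2) = 0.51145775
P = 1.0400 * 0.87809543 * 0.51145775 - 1.1400 * 0.98019867 * 0.26240251 = 0.1739


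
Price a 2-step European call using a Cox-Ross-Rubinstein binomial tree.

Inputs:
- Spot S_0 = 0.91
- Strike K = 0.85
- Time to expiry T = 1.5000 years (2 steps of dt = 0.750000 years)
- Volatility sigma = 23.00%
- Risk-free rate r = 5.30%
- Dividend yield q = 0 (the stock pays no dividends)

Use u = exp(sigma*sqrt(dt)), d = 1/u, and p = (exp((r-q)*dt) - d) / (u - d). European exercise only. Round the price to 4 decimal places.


dt = T/N = 0.750000
u = exp(sigma*sqrt(dt)) = 1.220409; d = 1/u = 0.819398
p = (exp((r-q)*dt) - d) / (u - d) = 0.551488
Discount per step: exp(-r*dt) = 0.961030
Stock lattice S(k, i) with i counting down-moves:
  k=0: S(0,0) = 0.9100
  k=1: S(1,0) = 1.1106; S(1,1) = 0.7457
  k=2: S(2,0) = 1.3554; S(2,1) = 0.9100; S(2,2) = 0.6110
Terminal payoffs V(N, i) = max(S_T - K, 0):
  V(2,0) = 0.505352; V(2,1) = 0.060000; V(2,2) = 0.000000
Backward induction: V(k, i) = exp(-r*dt) * [p * V(k+1, i) + (1-p) * V(k+1, i+1)].
  V(1,0) = exp(-r*dt) * [p*0.505352 + (1-p)*0.060000] = 0.293697
  V(1,1) = exp(-r*dt) * [p*0.060000 + (1-p)*0.000000] = 0.031800
  V(0,0) = exp(-r*dt) * [p*0.293697 + (1-p)*0.031800] = 0.169365

Answer: Price = V(0,0) = 0.1694


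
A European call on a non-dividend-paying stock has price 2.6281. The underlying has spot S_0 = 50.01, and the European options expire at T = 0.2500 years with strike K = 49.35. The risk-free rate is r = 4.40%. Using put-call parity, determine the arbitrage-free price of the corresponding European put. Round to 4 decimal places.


Put-call parity: C - P = S_0 * exp(-qT) - K * exp(-rT).
S_0 * exp(-qT) = 50.0100 * 1.00000000 = 50.01000000
K * exp(-rT) = 49.3500 * 0.98906028 = 48.81012476
P = C - S*exp(-qT) + K*exp(-rT)
P = 2.6281 - 50.01000000 + 48.81012476 = 1.4282

Answer: Put price = 1.4282


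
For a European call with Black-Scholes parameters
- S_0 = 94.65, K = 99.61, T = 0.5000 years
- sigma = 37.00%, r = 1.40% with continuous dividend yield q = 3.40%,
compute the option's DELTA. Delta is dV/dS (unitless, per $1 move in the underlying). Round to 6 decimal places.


Answer: Delta = 0.451388

Derivation:
d1 = -0.1026324729; d2 = -0.3642619820
phi(d1) = 0.3968466895; exp(-qT) = 0.9831436846; exp(-rT) = 0.9930244429
N(d1) = 0.4591273346
Delta = exp(-qT) * N(d1) = 0.9831436846 * 0.4591273346 = 0.451388


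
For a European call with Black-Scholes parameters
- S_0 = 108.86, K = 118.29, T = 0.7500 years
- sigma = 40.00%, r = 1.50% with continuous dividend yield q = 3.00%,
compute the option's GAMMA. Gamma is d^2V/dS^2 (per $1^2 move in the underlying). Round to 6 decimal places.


d1 = -0.0990923113; d2 = -0.4455024728
phi(d1) = 0.3969884165; exp(-qT) = 0.9777512372; exp(-rT) = 0.9888130446
Gamma = exp(-qT) * phi(d1) / (S * sigma * sqrt(T)) = 0.9777512372 * 0.3969884165 / (108.8600 * 0.4000 * 0.8660254038) = 0.010293

Answer: Gamma = 0.010293


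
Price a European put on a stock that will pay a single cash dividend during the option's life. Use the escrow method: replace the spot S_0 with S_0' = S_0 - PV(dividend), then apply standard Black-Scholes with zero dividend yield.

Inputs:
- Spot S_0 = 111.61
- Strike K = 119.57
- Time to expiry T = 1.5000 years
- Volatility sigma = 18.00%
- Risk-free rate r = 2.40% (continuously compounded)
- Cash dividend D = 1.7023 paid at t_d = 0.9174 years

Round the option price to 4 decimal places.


PV(D) = D * exp(-r * t_d) = 1.7023 * 0.97822302 = 1.66522904
S_0' = S_0 - PV(D) = 111.6100 - 1.66522904 = 109.94477096
d1 = (ln(S_0'/K) + (r + sigma^2/2)*T) / (sigma*sqrt(T)) = -0.10715981
d2 = d1 - sigma*sqrt(T) = -0.32761388
exp(-rT) = 0.96464029
N(-d1) = 0.54266890; N(-d2) = 0.62839819
P = K * exp(-rT) * N(-d2) - S_0' * N(-d1) = 119.5700 * 0.96464029 * 0.62839819 - 109.94477096 * 0.54266890 = 12.8171

Answer: Price = 12.8171


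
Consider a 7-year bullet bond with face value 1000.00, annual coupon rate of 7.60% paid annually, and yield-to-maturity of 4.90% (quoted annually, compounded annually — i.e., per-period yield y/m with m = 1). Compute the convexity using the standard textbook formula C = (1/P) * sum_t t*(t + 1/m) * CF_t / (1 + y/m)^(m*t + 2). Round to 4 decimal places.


Coupon per period c = face * coupon_rate / m = 76.000000
Periods per year m = 1; per-period yield y/m = 0.049000
Number of cashflows N = 7
Cashflows (t years, CF_t, discount factor 1/(1+y/m)^(m*t), PV):
  t = 1.0000: CF_t = 76.000000, DF = 0.953289, PV = 72.449952
  t = 2.0000: CF_t = 76.000000, DF = 0.908760, PV = 69.065731
  t = 3.0000: CF_t = 76.000000, DF = 0.866310, PV = 65.839592
  t = 4.0000: CF_t = 76.000000, DF = 0.825844, PV = 62.764148
  t = 5.0000: CF_t = 76.000000, DF = 0.787268, PV = 59.832362
  t = 6.0000: CF_t = 76.000000, DF = 0.750494, PV = 57.037524
  t = 7.0000: CF_t = 1076.000000, DF = 0.715437, PV = 769.810542
Price P = sum_t PV_t = 1156.799852
Convexity numerator sum_t t*(t + 1/m) * CF_t / (1+y/m)^(m*t + 2):
  t = 1.0000: term = 131.679183
  t = 2.0000: term = 376.584889
  t = 3.0000: term = 717.988350
  t = 4.0000: term = 1140.750476
  t = 5.0000: term = 1631.197059
  t = 6.0000: term = 2177.002747
  t = 7.0000: term = 39176.073390
Convexity = (1/P) * sum = 45351.276095 / 1156.799852 = 39.204082

Answer: Convexity = 39.2041


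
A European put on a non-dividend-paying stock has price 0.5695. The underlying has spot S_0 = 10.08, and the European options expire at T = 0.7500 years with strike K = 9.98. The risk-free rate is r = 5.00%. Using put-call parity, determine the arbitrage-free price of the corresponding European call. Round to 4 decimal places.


Put-call parity: C - P = S_0 * exp(-qT) - K * exp(-rT).
S_0 * exp(-qT) = 10.0800 * 1.00000000 = 10.08000000
K * exp(-rT) = 9.9800 * 0.96319442 = 9.61268029
C = P + S*exp(-qT) - K*exp(-rT)
C = 0.5695 + 10.08000000 - 9.61268029 = 1.0368

Answer: Call price = 1.0368


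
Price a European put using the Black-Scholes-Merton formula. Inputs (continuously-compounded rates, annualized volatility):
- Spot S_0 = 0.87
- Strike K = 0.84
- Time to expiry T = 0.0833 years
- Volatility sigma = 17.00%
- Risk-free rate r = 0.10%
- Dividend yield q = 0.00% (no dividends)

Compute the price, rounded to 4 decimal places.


d1 = (ln(S/K) + (r - q + 0.5*sigma^2) * T) / (sigma * sqrt(T)) = 0.74143150
d2 = d1 - sigma * sqrt(T) = 0.69236655
exp(-rT) = 0.99991670; exp(-qT) = 1.00000000
P = K * exp(-rT) * N(-d2) - S_0 * exp(-qT) * N(-d1)
N(-d1) = 0.22921592; N(-d2) = 0.24435358
P = 0.8400 * 0.99991670 * 0.24435358 - 0.8700 * 1.00000000 * 0.22921592 = 0.0058

Answer: Price = 0.0058
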